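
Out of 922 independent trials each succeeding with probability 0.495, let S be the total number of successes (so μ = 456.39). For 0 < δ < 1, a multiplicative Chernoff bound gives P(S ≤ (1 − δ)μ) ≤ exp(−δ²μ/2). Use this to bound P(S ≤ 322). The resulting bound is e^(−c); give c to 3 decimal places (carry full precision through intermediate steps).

Write 322 = (1 − δ)μ, so δ = 1 − 322/456.39 = 0.2944631…
Then the exponent is δ²μ/2 = (μ − 322)²/(2μ) = 19.786446.

19.786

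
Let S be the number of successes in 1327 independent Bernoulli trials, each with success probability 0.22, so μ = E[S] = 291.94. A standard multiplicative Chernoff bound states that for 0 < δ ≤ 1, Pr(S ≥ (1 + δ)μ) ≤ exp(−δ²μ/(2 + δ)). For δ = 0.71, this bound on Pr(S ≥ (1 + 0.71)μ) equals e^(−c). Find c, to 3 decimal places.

c = δ²μ/(2 + δ) = 0.71²·291.94/(2 + 0.71) = 54.3051.

54.305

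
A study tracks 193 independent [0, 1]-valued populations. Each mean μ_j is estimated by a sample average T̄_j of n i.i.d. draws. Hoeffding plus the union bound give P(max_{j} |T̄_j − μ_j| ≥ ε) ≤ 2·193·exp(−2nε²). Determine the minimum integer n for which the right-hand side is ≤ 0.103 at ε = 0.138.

Need 2·193·exp(−2nε²) ≤ 0.103, i.e. exp(−2nε²) ≤ 0.103/386.
So 2nε² ≥ ln(386/0.103) = 8.228864.
Hence n ≥ 8.228864/(2·0.138²) = 216.049.
The smallest integer n is 217.

217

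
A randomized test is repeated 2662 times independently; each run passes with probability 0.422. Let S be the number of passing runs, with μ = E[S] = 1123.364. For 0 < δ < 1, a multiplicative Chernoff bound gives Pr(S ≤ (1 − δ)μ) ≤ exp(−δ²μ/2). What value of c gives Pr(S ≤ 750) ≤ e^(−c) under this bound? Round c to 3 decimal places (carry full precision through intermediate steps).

Write 750 = (1 − δ)μ, so δ = 1 − 750/1123.364 = 0.3323624…
Then the exponent is δ²μ/2 = (μ − 750)²/(2μ) = 62.046085.

62.046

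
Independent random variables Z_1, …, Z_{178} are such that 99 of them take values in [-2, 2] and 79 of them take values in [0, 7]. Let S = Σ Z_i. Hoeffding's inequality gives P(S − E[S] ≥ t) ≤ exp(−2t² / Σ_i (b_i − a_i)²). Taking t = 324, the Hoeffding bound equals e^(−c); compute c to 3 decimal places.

Σ(b_i − a_i)² = 99·4² + 79·7² = 5455.
c = 2t² / 5455 = 2·324² / 5455 = 38.4880.

38.488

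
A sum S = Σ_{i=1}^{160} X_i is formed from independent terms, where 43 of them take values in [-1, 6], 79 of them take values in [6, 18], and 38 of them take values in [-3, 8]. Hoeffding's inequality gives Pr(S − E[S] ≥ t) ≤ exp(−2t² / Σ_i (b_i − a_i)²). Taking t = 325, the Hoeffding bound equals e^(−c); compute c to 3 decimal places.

Σ(b_i − a_i)² = 43·7² + 79·12² + 38·11² = 18081.
c = 2t² / 18081 = 2·325² / 18081 = 11.6835.

11.684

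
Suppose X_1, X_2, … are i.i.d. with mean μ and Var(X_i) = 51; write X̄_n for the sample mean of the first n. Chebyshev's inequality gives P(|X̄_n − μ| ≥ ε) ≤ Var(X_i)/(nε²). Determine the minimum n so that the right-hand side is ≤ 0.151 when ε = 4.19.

Require 51/(n·4.19²) ≤ 0.151, i.e. n ≥ 51/(0.151·4.19²) = 19.238.
The smallest integer n is 20.

20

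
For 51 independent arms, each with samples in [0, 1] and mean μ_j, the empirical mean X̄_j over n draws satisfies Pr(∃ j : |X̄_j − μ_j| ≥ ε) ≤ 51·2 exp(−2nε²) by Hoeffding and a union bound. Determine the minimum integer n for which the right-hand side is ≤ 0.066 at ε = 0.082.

Need 2·51·exp(−2nε²) ≤ 0.066, i.e. exp(−2nε²) ≤ 0.066/102.
So 2nε² ≥ ln(102/0.066) = 7.343073.
Hence n ≥ 7.343073/(2·0.082²) = 546.035.
The smallest integer n is 547.

547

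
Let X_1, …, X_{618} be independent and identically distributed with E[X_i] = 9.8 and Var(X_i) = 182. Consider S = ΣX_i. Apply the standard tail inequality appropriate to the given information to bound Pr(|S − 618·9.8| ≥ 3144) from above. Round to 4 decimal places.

0.0114

With mean and variance of each term known, Chebyshev's inequality bounds the deviation of the sum (or sample mean).
Var(S) = n·Var(X_i) = 618·182 = 112476.
Chebyshev: Pr(|S − 618·9.8| ≥ 3144) ≤ Var(S)/3144² = 112476/9884736 = 0.0114.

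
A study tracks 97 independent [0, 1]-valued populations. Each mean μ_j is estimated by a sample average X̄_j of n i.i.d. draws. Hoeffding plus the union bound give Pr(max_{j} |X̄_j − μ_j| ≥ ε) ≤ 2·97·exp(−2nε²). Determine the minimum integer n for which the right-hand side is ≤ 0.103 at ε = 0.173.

126

Need 2·97·exp(−2nε²) ≤ 0.103, i.e. exp(−2nε²) ≤ 0.103/194.
So 2nε² ≥ ln(194/0.103) = 7.540884.
Hence n ≥ 7.540884/(2·0.173²) = 125.980.
The smallest integer n is 126.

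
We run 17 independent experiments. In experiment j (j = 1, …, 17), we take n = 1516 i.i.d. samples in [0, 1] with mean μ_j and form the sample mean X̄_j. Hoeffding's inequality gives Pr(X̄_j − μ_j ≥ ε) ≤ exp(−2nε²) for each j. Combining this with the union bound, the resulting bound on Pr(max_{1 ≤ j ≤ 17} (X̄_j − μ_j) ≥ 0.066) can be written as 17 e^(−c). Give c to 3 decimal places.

Union bound over the 17 events: Pr(max_{1 ≤ j ≤ 17} (X̄_j − μ_j) ≥ 0.066) ≤ 17·exp(−2nε²) = 17 exp(−2·1516·0.066²).
So c = 2·1516·0.066² = 13.2074.

13.207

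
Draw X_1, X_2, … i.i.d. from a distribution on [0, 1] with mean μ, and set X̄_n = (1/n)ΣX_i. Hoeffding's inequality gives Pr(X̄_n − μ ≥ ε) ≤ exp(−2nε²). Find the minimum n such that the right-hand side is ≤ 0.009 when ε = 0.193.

64

Require exp(−2nε²) ≤ 0.009, i.e. 2nε² ≥ ln(1/0.009) = 4.710531.
So n ≥ 4.710531 / (2·0.193²) = 63.230.
The smallest integer n is 64.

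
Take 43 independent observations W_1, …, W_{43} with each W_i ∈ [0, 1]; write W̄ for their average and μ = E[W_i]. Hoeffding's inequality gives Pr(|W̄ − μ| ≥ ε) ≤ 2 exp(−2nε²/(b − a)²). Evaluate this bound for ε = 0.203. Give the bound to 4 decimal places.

0.0578

Exponent: 2nε²/(b − a)² = 2·43·0.203² / 1² = 3.54397.
Bound = 2·exp(−3.54397) = 0.05780.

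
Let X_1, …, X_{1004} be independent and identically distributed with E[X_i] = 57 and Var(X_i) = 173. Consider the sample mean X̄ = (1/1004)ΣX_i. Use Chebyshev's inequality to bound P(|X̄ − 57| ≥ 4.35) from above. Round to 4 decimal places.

0.0091

Var(X̄) = Var(X_i)/n = 173/1004 = 0.17231.
Chebyshev: P(|X̄ − 57| ≥ 4.35) ≤ Var(X̄)/(4.35)² = 173/(1004·4.35²) = 0.0091.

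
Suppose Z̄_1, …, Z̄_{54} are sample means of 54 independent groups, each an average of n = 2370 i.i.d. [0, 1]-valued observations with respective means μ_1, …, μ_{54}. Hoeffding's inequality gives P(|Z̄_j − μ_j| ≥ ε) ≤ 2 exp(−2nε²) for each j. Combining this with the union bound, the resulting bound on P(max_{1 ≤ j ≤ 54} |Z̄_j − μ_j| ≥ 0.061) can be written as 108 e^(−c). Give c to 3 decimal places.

17.638

Union bound over the 54 events: P(max_{1 ≤ j ≤ 54} |Z̄_j − μ_j| ≥ 0.061) ≤ 54·2·exp(−2nε²) = 108 exp(−2·2370·0.061²).
So c = 2·2370·0.061² = 17.6375.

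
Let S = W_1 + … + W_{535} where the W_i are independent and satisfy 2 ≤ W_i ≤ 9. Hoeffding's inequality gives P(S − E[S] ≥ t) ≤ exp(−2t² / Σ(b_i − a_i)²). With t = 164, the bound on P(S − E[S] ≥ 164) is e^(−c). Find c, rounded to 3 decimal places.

2.052

Σ(b_i − a_i)² = 535·(7)² = 26215.
c = 2t²/26215 = 2·164²/26215 = 2.0520.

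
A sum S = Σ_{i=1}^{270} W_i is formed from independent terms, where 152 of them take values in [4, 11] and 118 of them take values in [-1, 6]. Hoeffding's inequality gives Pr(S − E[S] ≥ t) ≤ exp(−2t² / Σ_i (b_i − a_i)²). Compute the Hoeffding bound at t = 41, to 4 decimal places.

0.7756

Σ(b_i − a_i)² = 152·7² + 118·7² = 13230.
Exponent = 2·41² / 13230 = 0.25412.
Bound = exp(−0.25412) = 0.77560.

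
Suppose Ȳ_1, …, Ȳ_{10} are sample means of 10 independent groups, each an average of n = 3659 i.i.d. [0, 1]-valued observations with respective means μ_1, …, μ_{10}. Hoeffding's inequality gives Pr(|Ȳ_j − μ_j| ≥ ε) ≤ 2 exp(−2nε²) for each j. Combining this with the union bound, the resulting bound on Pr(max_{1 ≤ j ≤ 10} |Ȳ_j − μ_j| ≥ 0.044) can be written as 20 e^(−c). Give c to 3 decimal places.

14.168

Union bound over the 10 events: Pr(max_{1 ≤ j ≤ 10} |Ȳ_j − μ_j| ≥ 0.044) ≤ 10·2·exp(−2nε²) = 20 exp(−2·3659·0.044²).
So c = 2·3659·0.044² = 14.1676.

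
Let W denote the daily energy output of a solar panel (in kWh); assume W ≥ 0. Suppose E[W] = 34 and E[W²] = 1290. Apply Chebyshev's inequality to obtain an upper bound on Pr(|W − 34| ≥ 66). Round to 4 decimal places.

0.0308

Var(W) = E[W²] − (E[W])² = 1290 − 1156 = 134.
Chebyshev's inequality: Pr(|W − μ| ≥ t) ≤ Var(W)/t² = 134/4356 = 0.0308.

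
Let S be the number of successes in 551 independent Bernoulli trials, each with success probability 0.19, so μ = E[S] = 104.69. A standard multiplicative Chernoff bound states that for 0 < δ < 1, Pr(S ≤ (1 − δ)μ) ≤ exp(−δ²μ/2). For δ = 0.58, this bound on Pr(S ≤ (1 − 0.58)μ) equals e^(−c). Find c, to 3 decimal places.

c = δ²μ/2 = 0.58²·104.69/2 = 17.6089.

17.609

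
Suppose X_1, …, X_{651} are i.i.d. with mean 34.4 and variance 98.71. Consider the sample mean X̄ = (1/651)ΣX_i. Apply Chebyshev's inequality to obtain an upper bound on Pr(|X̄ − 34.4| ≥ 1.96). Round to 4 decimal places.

0.0395

Var(X̄) = Var(X_i)/n = 98.71/651 = 0.15163.
Chebyshev: Pr(|X̄ − 34.4| ≥ 1.96) ≤ Var(X̄)/(1.96)² = 98.71/(651·1.96²) = 0.0395.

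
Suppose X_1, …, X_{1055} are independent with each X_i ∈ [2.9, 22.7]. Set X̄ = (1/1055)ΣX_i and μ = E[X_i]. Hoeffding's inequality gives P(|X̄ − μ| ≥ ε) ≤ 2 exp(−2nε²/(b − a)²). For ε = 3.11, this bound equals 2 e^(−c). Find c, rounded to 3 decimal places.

c = 2nε²/(b − a)² = 2·1055·3.11² / 19.8² = 52.0562.

52.056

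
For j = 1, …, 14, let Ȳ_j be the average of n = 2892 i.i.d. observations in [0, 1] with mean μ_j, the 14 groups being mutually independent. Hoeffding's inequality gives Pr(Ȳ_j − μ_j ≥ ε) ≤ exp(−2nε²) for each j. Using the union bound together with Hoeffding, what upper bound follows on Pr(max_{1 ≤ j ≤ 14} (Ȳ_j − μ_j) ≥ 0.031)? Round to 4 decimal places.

Per-experiment Hoeffding bound: exp(−2·2892·0.031²) = exp(−5.55842) = 0.0038548.
Union bound over 14 events: 14·0.0038548 = 0.05397.

0.0540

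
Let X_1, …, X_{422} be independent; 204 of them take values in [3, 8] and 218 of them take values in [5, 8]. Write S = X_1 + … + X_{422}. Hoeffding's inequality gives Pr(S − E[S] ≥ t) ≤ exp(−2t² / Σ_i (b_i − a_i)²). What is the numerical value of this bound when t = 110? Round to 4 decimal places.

Σ(b_i − a_i)² = 204·5² + 218·3² = 7062.
Exponent = 2·110² / 7062 = 3.42679.
Bound = exp(−3.42679) = 0.03249.

0.0325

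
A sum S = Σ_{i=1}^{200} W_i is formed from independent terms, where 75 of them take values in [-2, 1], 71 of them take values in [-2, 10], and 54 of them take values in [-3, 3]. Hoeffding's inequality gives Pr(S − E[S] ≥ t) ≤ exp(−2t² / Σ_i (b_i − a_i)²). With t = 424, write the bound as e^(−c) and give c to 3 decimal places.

27.996

Σ(b_i − a_i)² = 75·3² + 71·12² + 54·6² = 12843.
c = 2t² / 12843 = 2·424² / 12843 = 27.9960.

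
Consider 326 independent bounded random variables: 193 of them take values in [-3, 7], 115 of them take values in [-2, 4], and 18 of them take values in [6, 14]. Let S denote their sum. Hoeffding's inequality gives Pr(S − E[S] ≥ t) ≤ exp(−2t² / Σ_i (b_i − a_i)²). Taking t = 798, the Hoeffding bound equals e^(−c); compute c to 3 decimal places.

51.790

Σ(b_i − a_i)² = 193·10² + 115·6² + 18·8² = 24592.
c = 2t² / 24592 = 2·798² / 24592 = 51.7895.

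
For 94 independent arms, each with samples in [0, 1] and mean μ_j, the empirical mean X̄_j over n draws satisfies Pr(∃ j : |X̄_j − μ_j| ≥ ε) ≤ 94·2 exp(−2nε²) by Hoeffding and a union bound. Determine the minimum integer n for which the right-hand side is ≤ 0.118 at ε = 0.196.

Need 2·94·exp(−2nε²) ≤ 0.118, i.e. exp(−2nε²) ≤ 0.118/188.
So 2nε² ≥ ln(188/0.118) = 7.373513.
Hence n ≥ 7.373513/(2·0.196²) = 95.969.
The smallest integer n is 96.

96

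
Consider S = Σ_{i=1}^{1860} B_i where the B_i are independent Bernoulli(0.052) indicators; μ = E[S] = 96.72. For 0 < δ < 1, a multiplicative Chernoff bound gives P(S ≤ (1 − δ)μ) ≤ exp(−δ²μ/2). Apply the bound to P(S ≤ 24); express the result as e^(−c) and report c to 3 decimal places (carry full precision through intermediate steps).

Write 24 = (1 − δ)μ, so δ = 1 − 24/96.72 = 0.751861…
Then the exponent is δ²μ/2 = (μ − 24)²/(2μ) = 27.337667.

27.338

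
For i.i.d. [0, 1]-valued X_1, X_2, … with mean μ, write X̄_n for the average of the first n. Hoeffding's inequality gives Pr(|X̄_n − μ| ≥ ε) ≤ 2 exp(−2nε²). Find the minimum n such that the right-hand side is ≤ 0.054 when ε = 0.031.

Require 2·exp(−2nε²) ≤ 0.054, i.e. 2nε² ≥ ln(2/0.054) = 3.611918.
So n ≥ 3.611918 / (2·0.031²) = 1879.250.
The smallest integer n is 1880.

1880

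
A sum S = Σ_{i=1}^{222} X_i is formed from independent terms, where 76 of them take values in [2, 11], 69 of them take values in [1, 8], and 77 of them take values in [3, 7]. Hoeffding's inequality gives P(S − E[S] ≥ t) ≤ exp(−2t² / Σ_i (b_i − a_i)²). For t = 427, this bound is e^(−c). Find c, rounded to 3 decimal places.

33.862

Σ(b_i − a_i)² = 76·9² + 69·7² + 77·4² = 10769.
c = 2t² / 10769 = 2·427² / 10769 = 33.8618.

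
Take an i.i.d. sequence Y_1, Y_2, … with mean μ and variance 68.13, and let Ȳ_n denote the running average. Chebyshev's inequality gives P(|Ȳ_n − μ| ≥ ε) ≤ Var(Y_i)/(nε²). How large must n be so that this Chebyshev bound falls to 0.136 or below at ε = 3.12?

Require 68.13/(n·3.12²) ≤ 0.136, i.e. n ≥ 68.13/(0.136·3.12²) = 51.462.
The smallest integer n is 52.

52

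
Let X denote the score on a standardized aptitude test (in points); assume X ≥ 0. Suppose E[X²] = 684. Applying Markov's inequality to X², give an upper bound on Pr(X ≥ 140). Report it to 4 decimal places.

Since X ≥ 0, the event {X ≥ 140} is the same as {X² ≥ 19600}.
Markov's inequality applied to X² gives Pr(X² ≥ 19600) ≤ E[X²]/19600 = 684/19600 = 0.0349.

0.0349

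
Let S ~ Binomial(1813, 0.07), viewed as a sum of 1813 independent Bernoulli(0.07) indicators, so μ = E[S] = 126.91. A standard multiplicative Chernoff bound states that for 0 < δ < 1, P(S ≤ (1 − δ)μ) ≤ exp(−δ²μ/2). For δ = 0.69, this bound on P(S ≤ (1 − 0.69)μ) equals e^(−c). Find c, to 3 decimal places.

c = δ²μ/2 = 0.69²·126.91/2 = 30.2109.

30.211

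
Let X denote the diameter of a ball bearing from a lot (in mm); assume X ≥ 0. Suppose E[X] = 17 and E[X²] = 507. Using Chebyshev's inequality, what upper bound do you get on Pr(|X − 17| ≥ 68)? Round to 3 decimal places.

0.047

Var(X) = E[X²] − (E[X])² = 507 − 289 = 218.
Chebyshev's inequality: Pr(|X − μ| ≥ t) ≤ Var(X)/t² = 218/4624 = 0.0471.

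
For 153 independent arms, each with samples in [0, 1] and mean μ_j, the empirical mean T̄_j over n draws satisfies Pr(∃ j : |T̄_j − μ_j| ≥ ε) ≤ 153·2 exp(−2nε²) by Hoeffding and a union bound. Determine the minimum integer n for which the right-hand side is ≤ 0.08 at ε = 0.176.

Need 2·153·exp(−2nε²) ≤ 0.08, i.e. exp(−2nε²) ≤ 0.08/306.
So 2nε² ≥ ln(306/0.08) = 8.249314.
Hence n ≥ 8.249314/(2·0.176²) = 133.157.
The smallest integer n is 134.

134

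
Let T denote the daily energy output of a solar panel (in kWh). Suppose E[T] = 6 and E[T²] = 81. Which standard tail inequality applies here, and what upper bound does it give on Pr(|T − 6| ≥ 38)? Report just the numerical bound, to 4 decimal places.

0.0312

The first two moments determine the variance, so Chebyshev's inequality is the sharpest standard bound available.
Var(T) = E[T²] − (E[T])² = 81 − 36 = 45.
Chebyshev's inequality: Pr(|T − μ| ≥ t) ≤ Var(T)/t² = 45/1444 = 0.0312.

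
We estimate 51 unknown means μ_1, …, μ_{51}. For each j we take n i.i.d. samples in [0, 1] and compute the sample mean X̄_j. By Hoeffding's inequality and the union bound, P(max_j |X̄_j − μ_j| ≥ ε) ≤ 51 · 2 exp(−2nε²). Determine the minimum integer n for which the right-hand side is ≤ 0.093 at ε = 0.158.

141

Need 2·51·exp(−2nε²) ≤ 0.093, i.e. exp(−2nε²) ≤ 0.093/102.
So 2nε² ≥ ln(102/0.093) = 7.000129.
Hence n ≥ 7.000129/(2·0.158²) = 140.204.
The smallest integer n is 141.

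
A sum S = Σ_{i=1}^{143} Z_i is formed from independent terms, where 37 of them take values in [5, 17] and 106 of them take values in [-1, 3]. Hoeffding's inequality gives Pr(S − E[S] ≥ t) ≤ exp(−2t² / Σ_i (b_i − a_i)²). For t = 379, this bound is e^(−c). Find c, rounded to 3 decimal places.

40.900

Σ(b_i − a_i)² = 37·12² + 106·4² = 7024.
c = 2t² / 7024 = 2·379² / 7024 = 40.9001.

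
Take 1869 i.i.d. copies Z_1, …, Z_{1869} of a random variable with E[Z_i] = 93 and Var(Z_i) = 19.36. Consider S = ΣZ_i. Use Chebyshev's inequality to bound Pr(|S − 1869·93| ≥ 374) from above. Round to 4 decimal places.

0.2587

Var(S) = n·Var(Z_i) = 1869·19.36 = 36183.84.
Chebyshev: Pr(|S − 1869·93| ≥ 374) ≤ Var(S)/374² = 36183.84/139876 = 0.2587.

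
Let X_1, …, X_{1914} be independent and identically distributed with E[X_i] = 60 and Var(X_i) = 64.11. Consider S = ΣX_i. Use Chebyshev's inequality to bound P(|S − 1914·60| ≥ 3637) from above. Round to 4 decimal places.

0.0093

Var(S) = n·Var(X_i) = 1914·64.11 = 122706.54.
Chebyshev: P(|S − 1914·60| ≥ 3637) ≤ Var(S)/3637² = 122706.54/13227769 = 0.0093.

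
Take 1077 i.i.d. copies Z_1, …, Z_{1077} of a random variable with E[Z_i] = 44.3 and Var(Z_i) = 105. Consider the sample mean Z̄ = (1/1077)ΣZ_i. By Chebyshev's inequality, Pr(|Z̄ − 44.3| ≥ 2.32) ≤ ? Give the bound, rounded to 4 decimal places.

Var(Z̄) = Var(Z_i)/n = 105/1077 = 0.097493.
Chebyshev: Pr(|Z̄ − 44.3| ≥ 2.32) ≤ Var(Z̄)/(2.32)² = 105/(1077·2.32²) = 0.0181.

0.0181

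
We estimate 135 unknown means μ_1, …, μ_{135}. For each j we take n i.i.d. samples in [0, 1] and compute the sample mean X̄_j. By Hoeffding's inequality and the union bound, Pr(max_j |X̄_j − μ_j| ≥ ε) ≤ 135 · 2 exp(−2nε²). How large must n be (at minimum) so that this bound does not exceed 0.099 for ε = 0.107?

Need 2·135·exp(−2nε²) ≤ 0.099, i.e. exp(−2nε²) ≤ 0.099/270.
So 2nε² ≥ ln(270/0.099) = 7.911057.
Hence n ≥ 7.911057/(2·0.107²) = 345.491.
The smallest integer n is 346.

346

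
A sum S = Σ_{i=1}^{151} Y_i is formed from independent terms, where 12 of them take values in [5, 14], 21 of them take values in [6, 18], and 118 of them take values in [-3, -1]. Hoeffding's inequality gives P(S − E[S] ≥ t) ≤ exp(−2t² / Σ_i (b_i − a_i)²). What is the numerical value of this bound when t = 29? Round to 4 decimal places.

0.6863

Σ(b_i − a_i)² = 12·9² + 21·12² + 118·2² = 4468.
Exponent = 2·29² / 4468 = 0.37645.
Bound = exp(−0.37645) = 0.68629.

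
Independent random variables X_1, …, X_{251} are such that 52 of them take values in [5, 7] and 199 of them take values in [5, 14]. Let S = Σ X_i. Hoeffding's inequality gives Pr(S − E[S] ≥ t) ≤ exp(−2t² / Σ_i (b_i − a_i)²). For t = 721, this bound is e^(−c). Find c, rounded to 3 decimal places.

Σ(b_i − a_i)² = 52·2² + 199·9² = 16327.
c = 2t² / 16327 = 2·721² / 16327 = 63.6787.

63.679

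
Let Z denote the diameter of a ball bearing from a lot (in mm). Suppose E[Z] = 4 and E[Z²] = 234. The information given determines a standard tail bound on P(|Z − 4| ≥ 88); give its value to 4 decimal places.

0.0282

The first two moments determine the variance, so Chebyshev's inequality is the sharpest standard bound available.
Var(Z) = E[Z²] − (E[Z])² = 234 − 16 = 218.
Chebyshev's inequality: P(|Z − μ| ≥ t) ≤ Var(Z)/t² = 218/7744 = 0.0282.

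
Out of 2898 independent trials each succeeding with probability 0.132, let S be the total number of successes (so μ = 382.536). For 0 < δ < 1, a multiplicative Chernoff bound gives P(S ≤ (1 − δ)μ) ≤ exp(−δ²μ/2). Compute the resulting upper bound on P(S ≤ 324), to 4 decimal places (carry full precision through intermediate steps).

0.0113

Write 324 = (1 − δ)μ, so δ = 1 − 324/382.536 = 0.1530209…
Then the exponent is δ²μ/2 = (μ − 324)²/(2μ) = 4.478615.
Bound = exp(−4.478615) = 0.01135.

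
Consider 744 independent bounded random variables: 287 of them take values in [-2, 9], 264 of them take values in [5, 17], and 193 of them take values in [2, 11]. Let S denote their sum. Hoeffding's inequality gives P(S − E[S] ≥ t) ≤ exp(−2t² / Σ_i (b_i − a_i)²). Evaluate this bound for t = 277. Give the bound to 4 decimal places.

0.1761

Σ(b_i − a_i)² = 287·11² + 264·12² + 193·9² = 88376.
Exponent = 2·277² / 88376 = 1.73642.
Bound = exp(−1.73642) = 0.17615.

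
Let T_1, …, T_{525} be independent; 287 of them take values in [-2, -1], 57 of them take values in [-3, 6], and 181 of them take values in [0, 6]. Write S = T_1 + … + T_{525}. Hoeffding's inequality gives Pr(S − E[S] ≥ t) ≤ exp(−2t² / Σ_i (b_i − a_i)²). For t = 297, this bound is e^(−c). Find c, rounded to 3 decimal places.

15.448

Σ(b_i − a_i)² = 287·1² + 57·9² + 181·6² = 11420.
c = 2t² / 11420 = 2·297² / 11420 = 15.4482.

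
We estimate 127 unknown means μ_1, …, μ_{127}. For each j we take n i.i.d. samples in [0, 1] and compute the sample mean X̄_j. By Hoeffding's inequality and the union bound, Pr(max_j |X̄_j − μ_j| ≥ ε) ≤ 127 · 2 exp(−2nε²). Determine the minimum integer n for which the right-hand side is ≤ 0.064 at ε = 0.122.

Need 2·127·exp(−2nε²) ≤ 0.064, i.e. exp(−2nε²) ≤ 0.064/254.
So 2nε² ≥ ln(254/0.064) = 8.286206.
Hence n ≥ 8.286206/(2·0.122²) = 278.360.
The smallest integer n is 279.

279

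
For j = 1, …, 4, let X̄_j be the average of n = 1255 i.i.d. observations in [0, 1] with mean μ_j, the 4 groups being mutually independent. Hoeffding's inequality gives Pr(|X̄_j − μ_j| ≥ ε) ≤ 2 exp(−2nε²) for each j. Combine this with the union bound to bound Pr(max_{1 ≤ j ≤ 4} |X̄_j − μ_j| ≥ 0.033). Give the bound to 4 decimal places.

0.5200

Per-experiment Hoeffding bound: 2·exp(−2·1255·0.033²) = 2·exp(−2.73339) = 0.13.
Union bound over 4 events: 4·0.13 = 0.51999.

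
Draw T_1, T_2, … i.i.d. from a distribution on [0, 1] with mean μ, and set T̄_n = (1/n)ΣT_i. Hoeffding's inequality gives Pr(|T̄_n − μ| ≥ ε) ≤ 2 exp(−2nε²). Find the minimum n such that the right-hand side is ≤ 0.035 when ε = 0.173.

Require 2·exp(−2nε²) ≤ 0.035, i.e. 2nε² ≥ ln(2/0.035) = 4.045554.
So n ≥ 4.045554 / (2·0.173²) = 67.586.
The smallest integer n is 68.

68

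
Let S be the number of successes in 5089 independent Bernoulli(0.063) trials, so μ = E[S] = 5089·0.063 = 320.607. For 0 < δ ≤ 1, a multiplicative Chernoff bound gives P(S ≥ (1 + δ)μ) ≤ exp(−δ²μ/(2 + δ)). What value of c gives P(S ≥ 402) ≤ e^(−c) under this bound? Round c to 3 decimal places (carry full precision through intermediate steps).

9.168

Write 402 = (1 + δ)μ, so δ = 402/320.607 − 1 = 0.2538716…
Then the exponent is δ²μ/(2 + δ) = (402 − μ)² / (μ·(2 + δ)) = 9.167944.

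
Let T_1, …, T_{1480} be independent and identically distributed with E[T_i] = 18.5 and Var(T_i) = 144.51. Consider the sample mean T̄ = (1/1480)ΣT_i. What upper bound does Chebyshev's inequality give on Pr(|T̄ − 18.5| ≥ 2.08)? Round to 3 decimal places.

0.023

Var(T̄) = Var(T_i)/n = 144.51/1480 = 0.097642.
Chebyshev: Pr(|T̄ − 18.5| ≥ 2.08) ≤ Var(T̄)/(2.08)² = 144.51/(1480·2.08²) = 0.0226.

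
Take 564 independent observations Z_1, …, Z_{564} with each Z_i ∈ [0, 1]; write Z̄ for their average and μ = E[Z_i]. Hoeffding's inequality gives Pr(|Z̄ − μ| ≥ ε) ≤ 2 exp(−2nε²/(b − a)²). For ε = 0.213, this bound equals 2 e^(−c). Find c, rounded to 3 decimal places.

c = 2nε²/(b − a)² = 2·564·0.213² / 1² = 51.1762.

51.176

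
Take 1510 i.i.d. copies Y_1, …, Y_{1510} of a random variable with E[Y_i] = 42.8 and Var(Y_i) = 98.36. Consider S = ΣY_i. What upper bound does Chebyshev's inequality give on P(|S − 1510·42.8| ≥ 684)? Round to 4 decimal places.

Var(S) = n·Var(Y_i) = 1510·98.36 = 148523.6.
Chebyshev: P(|S − 1510·42.8| ≥ 684) ≤ Var(S)/684² = 148523.6/467856 = 0.3175.

0.3175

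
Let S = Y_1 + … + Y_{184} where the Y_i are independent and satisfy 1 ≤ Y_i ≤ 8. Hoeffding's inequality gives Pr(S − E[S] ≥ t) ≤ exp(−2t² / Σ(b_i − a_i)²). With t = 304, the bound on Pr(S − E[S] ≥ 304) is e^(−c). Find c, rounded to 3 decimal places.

20.500

Σ(b_i − a_i)² = 184·(7)² = 9016.
c = 2t²/9016 = 2·304²/9016 = 20.5004.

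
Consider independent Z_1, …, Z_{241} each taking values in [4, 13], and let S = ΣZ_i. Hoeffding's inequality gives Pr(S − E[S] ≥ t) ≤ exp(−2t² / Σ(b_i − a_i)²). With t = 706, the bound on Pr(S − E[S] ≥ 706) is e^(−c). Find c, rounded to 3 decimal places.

51.067

Σ(b_i − a_i)² = 241·(9)² = 19521.
c = 2t²/19521 = 2·706²/19521 = 51.0666.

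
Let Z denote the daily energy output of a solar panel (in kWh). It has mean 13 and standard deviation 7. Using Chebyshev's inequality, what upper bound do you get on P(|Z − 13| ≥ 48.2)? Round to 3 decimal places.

0.021

Chebyshev: P(|Z − μ| ≥ t) ≤ Var(Z)/t².
Var(Z) = σ² = 7² = 49.
Bound = 49 / 2323.24 = 0.0211.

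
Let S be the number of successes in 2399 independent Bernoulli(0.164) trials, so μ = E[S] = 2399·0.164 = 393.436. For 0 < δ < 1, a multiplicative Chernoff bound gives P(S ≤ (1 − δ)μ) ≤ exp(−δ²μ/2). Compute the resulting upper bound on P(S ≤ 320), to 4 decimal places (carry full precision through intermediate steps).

0.0011

Write 320 = (1 − δ)μ, so δ = 1 − 320/393.436 = 0.186653…
Then the exponent is δ²μ/2 = (μ − 320)²/(2μ) = 6.853524.
Bound = exp(−6.853524) = 0.00106.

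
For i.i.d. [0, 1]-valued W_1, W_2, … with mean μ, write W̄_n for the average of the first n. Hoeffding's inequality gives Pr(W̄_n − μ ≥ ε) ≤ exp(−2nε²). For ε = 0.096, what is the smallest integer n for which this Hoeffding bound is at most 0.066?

148

Require exp(−2nε²) ≤ 0.066, i.e. 2nε² ≥ ln(1/0.066) = 2.718101.
So n ≥ 2.718101 / (2·0.096²) = 147.466.
The smallest integer n is 148.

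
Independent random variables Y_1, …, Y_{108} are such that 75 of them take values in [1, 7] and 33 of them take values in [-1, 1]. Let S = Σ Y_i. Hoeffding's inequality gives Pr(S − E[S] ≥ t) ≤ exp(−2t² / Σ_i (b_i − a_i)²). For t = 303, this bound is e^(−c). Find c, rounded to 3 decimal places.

Σ(b_i − a_i)² = 75·6² + 33·2² = 2832.
c = 2t² / 2832 = 2·303² / 2832 = 64.8369.

64.837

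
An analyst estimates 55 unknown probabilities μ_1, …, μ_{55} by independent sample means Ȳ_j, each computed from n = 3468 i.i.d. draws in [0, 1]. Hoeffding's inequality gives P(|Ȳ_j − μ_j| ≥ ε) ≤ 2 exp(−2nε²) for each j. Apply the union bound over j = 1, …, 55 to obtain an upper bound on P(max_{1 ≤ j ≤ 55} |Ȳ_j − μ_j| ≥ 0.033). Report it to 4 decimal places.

Per-experiment Hoeffding bound: 2·exp(−2·3468·0.033²) = 2·exp(−7.55330) = 0.0010487.
Union bound over 55 events: 55·0.0010487 = 0.05768.

0.0577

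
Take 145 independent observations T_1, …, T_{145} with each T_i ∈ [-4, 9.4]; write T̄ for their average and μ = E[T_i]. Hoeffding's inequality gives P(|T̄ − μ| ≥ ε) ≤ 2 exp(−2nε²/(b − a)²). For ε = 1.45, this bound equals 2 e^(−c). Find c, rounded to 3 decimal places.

c = 2nε²/(b − a)² = 2·145·1.45² / 13.4² = 3.3957.

3.396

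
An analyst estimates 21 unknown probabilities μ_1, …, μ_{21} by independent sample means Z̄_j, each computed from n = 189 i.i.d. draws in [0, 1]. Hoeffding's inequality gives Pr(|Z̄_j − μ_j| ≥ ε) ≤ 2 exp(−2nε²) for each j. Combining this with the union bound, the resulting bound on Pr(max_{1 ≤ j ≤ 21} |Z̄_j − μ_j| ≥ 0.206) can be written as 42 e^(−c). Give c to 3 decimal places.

16.041

Union bound over the 21 events: Pr(max_{1 ≤ j ≤ 21} |Z̄_j − μ_j| ≥ 0.206) ≤ 21·2·exp(−2nε²) = 42 exp(−2·189·0.206²).
So c = 2·189·0.206² = 16.0408.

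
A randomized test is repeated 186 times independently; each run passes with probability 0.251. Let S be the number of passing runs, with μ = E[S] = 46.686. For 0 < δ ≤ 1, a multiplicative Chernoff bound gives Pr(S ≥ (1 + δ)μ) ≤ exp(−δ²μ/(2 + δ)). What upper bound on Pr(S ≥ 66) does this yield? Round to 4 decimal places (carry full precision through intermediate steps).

Write 66 = (1 + δ)μ, so δ = 66/46.686 − 1 = 0.4137…
Then the exponent is δ²μ/(2 + δ) = (66 − μ)² / (μ·(2 + δ)) = 3.310354.
Bound = exp(−3.310354) = 0.03650.

0.0365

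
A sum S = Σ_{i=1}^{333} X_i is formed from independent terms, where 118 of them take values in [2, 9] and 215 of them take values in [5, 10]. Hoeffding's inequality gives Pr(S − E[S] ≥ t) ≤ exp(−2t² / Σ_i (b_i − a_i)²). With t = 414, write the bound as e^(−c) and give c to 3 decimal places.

Σ(b_i − a_i)² = 118·7² + 215·5² = 11157.
c = 2t² / 11157 = 2·414² / 11157 = 30.7244.

30.724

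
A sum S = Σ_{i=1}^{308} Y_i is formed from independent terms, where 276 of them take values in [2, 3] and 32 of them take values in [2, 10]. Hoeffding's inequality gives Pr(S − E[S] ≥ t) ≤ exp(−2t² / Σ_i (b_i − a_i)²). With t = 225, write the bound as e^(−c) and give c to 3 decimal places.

Σ(b_i − a_i)² = 276·1² + 32·8² = 2324.
c = 2t² / 2324 = 2·225² / 2324 = 43.5671.

43.567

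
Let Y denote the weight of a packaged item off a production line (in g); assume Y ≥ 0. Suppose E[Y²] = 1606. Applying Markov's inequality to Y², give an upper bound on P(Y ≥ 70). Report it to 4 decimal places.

Since Y ≥ 0, the event {Y ≥ 70} is the same as {Y² ≥ 4900}.
Markov's inequality applied to Y² gives P(Y² ≥ 4900) ≤ E[Y²]/4900 = 1606/4900 = 0.3278.

0.3278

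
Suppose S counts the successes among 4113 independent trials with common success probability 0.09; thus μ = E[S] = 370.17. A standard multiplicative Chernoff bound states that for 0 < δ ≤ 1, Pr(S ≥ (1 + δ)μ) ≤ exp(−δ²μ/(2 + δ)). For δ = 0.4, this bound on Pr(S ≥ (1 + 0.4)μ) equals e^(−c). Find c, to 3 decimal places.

24.678

c = δ²μ/(2 + δ) = 0.4²·370.17/(2 + 0.4) = 24.6780.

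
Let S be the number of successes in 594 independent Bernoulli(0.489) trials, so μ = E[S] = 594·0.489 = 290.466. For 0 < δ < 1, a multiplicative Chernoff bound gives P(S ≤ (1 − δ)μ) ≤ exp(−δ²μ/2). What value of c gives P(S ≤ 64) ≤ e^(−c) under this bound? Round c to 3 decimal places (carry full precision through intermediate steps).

88.284

Write 64 = (1 − δ)μ, so δ = 1 − 64/290.466 = 0.7796644…
Then the exponent is δ²μ/2 = (μ − 64)²/(2μ) = 88.283739.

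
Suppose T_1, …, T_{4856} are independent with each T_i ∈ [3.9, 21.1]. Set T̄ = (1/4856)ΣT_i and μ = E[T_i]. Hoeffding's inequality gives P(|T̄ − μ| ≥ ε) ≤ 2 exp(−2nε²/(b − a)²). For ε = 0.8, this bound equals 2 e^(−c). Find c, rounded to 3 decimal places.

c = 2nε²/(b − a)² = 2·4856·0.8² / 17.2² = 21.0103.

21.010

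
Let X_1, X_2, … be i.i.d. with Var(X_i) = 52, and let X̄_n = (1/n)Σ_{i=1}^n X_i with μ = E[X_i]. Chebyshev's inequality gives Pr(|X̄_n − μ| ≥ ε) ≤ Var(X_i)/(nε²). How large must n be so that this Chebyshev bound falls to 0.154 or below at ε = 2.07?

Require 52/(n·2.07²) ≤ 0.154, i.e. n ≥ 52/(0.154·2.07²) = 78.803.
The smallest integer n is 79.

79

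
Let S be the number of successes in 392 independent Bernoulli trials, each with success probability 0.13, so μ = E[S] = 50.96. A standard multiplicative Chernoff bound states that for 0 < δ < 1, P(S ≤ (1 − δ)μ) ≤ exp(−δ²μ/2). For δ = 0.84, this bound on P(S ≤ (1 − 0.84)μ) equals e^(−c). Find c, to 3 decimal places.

17.979

c = δ²μ/2 = 0.84²·50.96/2 = 17.9787.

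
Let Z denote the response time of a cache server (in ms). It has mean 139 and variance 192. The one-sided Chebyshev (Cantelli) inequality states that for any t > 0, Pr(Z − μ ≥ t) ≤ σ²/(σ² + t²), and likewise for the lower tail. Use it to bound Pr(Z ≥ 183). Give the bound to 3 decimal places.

0.090

Here σ² = 192 and t = 44, so σ² + t² = 2128.
Cantelli's bound: 192/2128 = 0.0902.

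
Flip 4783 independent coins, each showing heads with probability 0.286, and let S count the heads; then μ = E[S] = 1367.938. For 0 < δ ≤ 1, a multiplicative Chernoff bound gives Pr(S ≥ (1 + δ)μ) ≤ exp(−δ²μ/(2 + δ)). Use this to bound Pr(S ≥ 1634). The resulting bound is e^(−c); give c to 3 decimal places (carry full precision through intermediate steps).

Write 1634 = (1 + δ)μ, so δ = 1634/1367.938 − 1 = 0.1944986…
Then the exponent is δ²μ/(2 + δ) = (1634 − μ)² / (μ·(2 + δ)) = 23.581096.

23.581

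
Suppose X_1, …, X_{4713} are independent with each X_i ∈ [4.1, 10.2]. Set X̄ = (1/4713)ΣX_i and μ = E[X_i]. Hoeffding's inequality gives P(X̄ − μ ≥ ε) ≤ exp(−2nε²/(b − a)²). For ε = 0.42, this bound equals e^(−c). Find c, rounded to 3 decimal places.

c = 2nε²/(b − a)² = 2·4713·0.42² / 6.1² = 44.6855.

44.685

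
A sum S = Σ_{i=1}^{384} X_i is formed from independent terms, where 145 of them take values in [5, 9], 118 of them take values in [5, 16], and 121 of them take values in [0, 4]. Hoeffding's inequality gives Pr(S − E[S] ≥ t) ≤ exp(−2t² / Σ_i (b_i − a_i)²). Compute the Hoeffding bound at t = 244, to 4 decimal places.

Σ(b_i − a_i)² = 145·4² + 118·11² + 121·4² = 18534.
Exponent = 2·244² / 18534 = 6.42452.
Bound = exp(−6.42452) = 0.00162.

0.0016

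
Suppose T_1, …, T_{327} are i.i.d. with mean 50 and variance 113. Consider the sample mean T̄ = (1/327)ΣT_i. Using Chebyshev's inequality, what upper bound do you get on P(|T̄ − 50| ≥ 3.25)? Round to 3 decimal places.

0.033

Var(T̄) = Var(T_i)/n = 113/327 = 0.34557.
Chebyshev: P(|T̄ − 50| ≥ 3.25) ≤ Var(T̄)/(3.25)² = 113/(327·3.25²) = 0.0327.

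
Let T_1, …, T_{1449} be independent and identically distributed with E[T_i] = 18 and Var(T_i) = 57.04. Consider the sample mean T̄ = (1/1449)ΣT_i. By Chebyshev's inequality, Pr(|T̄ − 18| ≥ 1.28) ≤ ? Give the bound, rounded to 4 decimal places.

0.0240

Var(T̄) = Var(T_i)/n = 57.04/1449 = 0.039365.
Chebyshev: Pr(|T̄ − 18| ≥ 1.28) ≤ Var(T̄)/(1.28)² = 57.04/(1449·1.28²) = 0.0240.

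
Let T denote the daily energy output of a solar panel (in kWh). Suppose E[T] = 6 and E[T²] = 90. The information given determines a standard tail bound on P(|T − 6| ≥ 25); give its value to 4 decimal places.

0.0864

The first two moments determine the variance, so Chebyshev's inequality is the sharpest standard bound available.
Var(T) = E[T²] − (E[T])² = 90 − 36 = 54.
Chebyshev's inequality: P(|T − μ| ≥ t) ≤ Var(T)/t² = 54/625 = 0.0864.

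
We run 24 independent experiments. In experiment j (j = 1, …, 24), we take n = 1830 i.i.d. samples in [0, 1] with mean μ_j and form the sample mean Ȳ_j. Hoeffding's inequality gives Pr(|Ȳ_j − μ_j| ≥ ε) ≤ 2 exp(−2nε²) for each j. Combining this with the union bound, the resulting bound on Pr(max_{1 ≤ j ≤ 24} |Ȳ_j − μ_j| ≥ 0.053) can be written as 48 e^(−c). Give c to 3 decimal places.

Union bound over the 24 events: Pr(max_{1 ≤ j ≤ 24} |Ȳ_j − μ_j| ≥ 0.053) ≤ 24·2·exp(−2nε²) = 48 exp(−2·1830·0.053²).
So c = 2·1830·0.053² = 10.2809.

10.281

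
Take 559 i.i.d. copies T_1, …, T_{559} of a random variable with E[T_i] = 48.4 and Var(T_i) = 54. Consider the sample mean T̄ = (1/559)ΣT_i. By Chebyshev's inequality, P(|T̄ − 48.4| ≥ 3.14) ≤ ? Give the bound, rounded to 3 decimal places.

0.010

Var(T̄) = Var(T_i)/n = 54/559 = 0.096601.
Chebyshev: P(|T̄ − 48.4| ≥ 3.14) ≤ Var(T̄)/(3.14)² = 54/(559·3.14²) = 0.0098.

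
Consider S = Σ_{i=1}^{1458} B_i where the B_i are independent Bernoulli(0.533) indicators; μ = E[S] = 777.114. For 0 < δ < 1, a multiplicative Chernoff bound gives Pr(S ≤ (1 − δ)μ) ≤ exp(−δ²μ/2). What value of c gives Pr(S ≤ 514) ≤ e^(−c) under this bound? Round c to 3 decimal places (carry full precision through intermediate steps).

44.542

Write 514 = (1 − δ)μ, so δ = 1 − 514/777.114 = 0.3385784…
Then the exponent is δ²μ/2 = (μ − 514)²/(2μ) = 44.542356.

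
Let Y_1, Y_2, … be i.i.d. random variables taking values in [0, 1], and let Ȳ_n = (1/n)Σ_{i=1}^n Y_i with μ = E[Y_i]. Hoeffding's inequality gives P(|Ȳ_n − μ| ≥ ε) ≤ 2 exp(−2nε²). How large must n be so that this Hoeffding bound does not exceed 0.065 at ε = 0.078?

282

Require 2·exp(−2nε²) ≤ 0.065, i.e. 2nε² ≥ ln(2/0.065) = 3.426515.
So n ≥ 3.426515 / (2·0.078²) = 281.601.
The smallest integer n is 282.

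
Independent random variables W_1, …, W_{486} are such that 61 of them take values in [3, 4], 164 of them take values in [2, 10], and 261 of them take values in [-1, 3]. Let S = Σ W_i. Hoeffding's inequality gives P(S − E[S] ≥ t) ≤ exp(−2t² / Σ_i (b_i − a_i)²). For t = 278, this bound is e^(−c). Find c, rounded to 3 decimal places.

Σ(b_i − a_i)² = 61·1² + 164·8² + 261·4² = 14733.
c = 2t² / 14733 = 2·278² / 14733 = 10.4913.

10.491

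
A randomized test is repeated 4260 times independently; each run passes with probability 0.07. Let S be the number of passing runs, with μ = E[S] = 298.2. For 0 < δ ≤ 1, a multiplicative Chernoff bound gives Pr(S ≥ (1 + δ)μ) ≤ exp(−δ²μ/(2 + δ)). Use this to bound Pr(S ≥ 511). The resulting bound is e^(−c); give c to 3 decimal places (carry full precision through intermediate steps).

Write 511 = (1 + δ)μ, so δ = 511/298.2 − 1 = 0.713615…
Then the exponent is δ²μ/(2 + δ) = (511 − μ)² / (μ·(2 + δ)) = 55.961246.

55.961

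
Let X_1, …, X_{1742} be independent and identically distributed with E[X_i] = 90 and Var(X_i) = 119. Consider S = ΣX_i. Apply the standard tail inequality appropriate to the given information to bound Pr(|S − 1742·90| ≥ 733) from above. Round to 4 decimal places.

0.3858

With mean and variance of each term known, Chebyshev's inequality bounds the deviation of the sum (or sample mean).
Var(S) = n·Var(X_i) = 1742·119 = 207298.
Chebyshev: Pr(|S − 1742·90| ≥ 733) ≤ Var(S)/733² = 207298/537289 = 0.3858.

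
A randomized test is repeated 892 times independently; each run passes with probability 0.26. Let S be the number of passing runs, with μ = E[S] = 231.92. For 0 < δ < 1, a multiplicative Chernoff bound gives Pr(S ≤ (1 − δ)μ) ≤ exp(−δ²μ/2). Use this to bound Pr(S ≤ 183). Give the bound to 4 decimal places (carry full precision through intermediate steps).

Write 183 = (1 − δ)μ, so δ = 1 − 183/231.92 = 0.2109348…
Then the exponent is δ²μ/2 = (μ − 183)²/(2μ) = 5.159465.
Bound = exp(−5.159465) = 0.00574.

0.0057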